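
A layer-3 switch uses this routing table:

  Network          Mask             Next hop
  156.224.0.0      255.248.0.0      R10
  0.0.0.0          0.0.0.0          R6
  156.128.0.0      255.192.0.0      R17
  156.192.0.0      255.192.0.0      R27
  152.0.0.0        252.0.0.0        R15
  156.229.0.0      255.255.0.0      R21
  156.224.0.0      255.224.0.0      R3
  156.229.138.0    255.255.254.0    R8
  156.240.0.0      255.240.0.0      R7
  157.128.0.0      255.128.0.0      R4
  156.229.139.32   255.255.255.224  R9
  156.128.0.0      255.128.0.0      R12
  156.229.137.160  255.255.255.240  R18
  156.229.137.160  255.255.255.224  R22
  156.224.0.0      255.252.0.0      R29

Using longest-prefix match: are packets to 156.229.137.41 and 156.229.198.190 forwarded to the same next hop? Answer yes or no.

yes

156.229.137.41: longest match 156.229.0.0/16 -> R21
156.229.198.190: longest match 156.229.0.0/16 -> R21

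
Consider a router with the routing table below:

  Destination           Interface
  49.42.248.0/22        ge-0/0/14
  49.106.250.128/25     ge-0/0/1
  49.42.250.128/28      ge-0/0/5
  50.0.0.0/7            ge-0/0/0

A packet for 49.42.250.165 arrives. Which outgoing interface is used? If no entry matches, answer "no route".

ge-0/0/14

Routes whose prefix contains 49.42.250.165:
  49.42.248.0/22 (49.42.248.0 - 49.42.251.255) -> ge-0/0/14
More-specific entries that do NOT match:
  49.42.250.128/28 (49.42.250.128 - 49.42.250.143) does not contain 49.42.250.165
  49.106.250.128/25 (49.106.250.128 - 49.106.250.255) does not contain 49.42.250.165
Longest matching prefix is /22 -> interface ge-0/0/14.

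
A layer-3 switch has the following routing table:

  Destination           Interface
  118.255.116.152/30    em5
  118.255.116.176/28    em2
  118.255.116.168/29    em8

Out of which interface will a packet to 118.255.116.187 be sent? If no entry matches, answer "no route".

em2

Routes whose prefix contains 118.255.116.187:
  118.255.116.176/28 (118.255.116.176 - 118.255.116.191) -> em2
More-specific entries that do NOT match:
  118.255.116.152/30 (118.255.116.152 - 118.255.116.155) does not contain 118.255.116.187
  118.255.116.168/29 (118.255.116.168 - 118.255.116.175) does not contain 118.255.116.187
Longest matching prefix is /28 -> interface em2.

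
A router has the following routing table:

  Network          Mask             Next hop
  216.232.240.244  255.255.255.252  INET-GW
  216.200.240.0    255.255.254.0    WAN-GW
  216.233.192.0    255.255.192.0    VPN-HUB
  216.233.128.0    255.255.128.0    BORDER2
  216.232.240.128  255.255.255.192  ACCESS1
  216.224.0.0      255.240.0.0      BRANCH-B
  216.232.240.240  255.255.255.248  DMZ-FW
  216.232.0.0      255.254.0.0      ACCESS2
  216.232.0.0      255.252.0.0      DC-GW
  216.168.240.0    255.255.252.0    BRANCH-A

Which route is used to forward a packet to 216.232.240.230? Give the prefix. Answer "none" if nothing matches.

Entries matching 216.232.240.230:
  216.224.0.0/12 (216.224.0.0 - 216.239.255.255)
  216.232.0.0/14 (216.232.0.0 - 216.235.255.255)
  216.232.0.0/15 (216.232.0.0 - 216.233.255.255)
Most specific is 216.232.0.0/15.

216.232.0.0/15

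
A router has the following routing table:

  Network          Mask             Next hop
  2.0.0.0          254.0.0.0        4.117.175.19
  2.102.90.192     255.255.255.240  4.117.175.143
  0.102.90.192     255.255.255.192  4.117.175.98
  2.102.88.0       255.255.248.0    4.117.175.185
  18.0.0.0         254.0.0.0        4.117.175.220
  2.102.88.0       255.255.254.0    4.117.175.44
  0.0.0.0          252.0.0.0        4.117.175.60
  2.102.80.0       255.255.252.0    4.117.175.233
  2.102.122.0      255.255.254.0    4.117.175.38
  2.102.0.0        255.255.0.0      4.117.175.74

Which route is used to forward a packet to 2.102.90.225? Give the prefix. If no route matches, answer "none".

Entries matching 2.102.90.225:
  0.0.0.0/6 (0.0.0.0 - 3.255.255.255)
  2.0.0.0/7 (2.0.0.0 - 3.255.255.255)
  2.102.0.0/16 (2.102.0.0 - 2.102.255.255)
  2.102.88.0/21 (2.102.88.0 - 2.102.95.255)
Most specific is 2.102.88.0/21.

2.102.88.0/21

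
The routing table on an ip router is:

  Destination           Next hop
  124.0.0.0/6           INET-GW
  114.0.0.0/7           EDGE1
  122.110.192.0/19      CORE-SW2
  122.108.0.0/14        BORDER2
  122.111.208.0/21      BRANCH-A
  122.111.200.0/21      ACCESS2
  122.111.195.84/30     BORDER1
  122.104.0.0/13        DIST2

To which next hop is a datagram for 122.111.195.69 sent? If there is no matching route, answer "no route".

Routes whose prefix contains 122.111.195.69:
  122.104.0.0/13 (122.104.0.0 - 122.111.255.255) -> DIST2
  122.108.0.0/14 (122.108.0.0 - 122.111.255.255) -> BORDER2
More-specific entries that do NOT match:
  122.111.195.84/30 (122.111.195.84 - 122.111.195.87) does not contain 122.111.195.69
  122.111.208.0/21 (122.111.208.0 - 122.111.215.255) does not contain 122.111.195.69
  122.111.200.0/21 (122.111.200.0 - 122.111.207.255) does not contain 122.111.195.69
  122.110.192.0/19 (122.110.192.0 - 122.110.223.255) does not contain 122.111.195.69
Longest matching prefix is /14 -> next hop BORDER2.

BORDER2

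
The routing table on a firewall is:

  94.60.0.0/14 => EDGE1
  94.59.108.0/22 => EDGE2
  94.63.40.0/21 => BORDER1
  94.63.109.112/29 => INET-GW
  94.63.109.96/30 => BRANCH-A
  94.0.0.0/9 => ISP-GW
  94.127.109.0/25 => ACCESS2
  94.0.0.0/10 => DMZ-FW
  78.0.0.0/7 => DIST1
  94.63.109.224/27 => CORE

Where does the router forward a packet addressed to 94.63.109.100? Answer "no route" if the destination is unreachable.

EDGE1

Routes whose prefix contains 94.63.109.100:
  94.0.0.0/9 (94.0.0.0 - 94.127.255.255) -> ISP-GW
  94.0.0.0/10 (94.0.0.0 - 94.63.255.255) -> DMZ-FW
  94.60.0.0/14 (94.60.0.0 - 94.63.255.255) -> EDGE1
More-specific entries that do NOT match:
  94.63.109.96/30 (94.63.109.96 - 94.63.109.99) does not contain 94.63.109.100
  94.63.109.112/29 (94.63.109.112 - 94.63.109.119) does not contain 94.63.109.100
  94.63.109.224/27 (94.63.109.224 - 94.63.109.255) does not contain 94.63.109.100
  94.127.109.0/25 (94.127.109.0 - 94.127.109.127) does not contain 94.63.109.100
  94.59.108.0/22 (94.59.108.0 - 94.59.111.255) does not contain 94.63.109.100
  94.63.40.0/21 (94.63.40.0 - 94.63.47.255) does not contain 94.63.109.100
Longest matching prefix is /14 -> next hop EDGE1.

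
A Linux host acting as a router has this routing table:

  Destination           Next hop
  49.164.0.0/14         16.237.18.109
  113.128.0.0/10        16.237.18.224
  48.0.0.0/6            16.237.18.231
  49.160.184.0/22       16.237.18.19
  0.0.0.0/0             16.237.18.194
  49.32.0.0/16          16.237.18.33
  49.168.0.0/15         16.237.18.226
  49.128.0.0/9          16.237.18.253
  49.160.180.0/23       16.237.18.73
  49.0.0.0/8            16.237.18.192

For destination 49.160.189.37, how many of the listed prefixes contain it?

Prefixes containing 49.160.189.37:
  0.0.0.0/0 (default, matches everything)
  48.0.0.0/6 (48.0.0.0 - 51.255.255.255)
  49.0.0.0/8 (49.0.0.0 - 49.255.255.255)
  49.128.0.0/9 (49.128.0.0 - 49.255.255.255)
Total matching entries: 4.

4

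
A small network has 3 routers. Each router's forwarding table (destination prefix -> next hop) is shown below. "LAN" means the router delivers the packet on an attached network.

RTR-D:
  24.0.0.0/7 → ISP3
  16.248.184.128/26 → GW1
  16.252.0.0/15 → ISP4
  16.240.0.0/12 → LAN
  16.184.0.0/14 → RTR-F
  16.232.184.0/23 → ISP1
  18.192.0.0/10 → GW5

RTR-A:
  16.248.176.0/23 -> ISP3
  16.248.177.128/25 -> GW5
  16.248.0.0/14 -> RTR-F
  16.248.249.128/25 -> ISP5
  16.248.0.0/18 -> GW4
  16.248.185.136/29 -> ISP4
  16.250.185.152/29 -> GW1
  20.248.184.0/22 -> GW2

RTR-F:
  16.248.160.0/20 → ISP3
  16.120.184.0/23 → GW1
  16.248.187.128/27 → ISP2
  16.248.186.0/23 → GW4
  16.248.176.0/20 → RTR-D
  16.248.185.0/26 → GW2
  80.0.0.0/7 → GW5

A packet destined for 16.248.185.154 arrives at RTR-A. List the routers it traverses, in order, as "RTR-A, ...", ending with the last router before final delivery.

At RTR-A: longest match for 16.248.185.154 is 16.248.0.0/14 -> RTR-F
At RTR-F: longest match for 16.248.185.154 is 16.248.176.0/20 -> RTR-D
At RTR-D: longest match for 16.248.185.154 is 16.240.0.0/12 -> LAN

RTR-A, RTR-F, RTR-D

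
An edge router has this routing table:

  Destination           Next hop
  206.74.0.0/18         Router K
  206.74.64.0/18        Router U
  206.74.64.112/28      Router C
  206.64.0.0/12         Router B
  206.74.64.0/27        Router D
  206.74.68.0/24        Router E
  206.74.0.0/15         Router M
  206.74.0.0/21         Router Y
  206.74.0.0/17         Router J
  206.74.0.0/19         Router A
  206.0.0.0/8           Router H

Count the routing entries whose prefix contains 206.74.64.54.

Prefixes containing 206.74.64.54:
  206.0.0.0/8 (206.0.0.0 - 206.255.255.255)
  206.64.0.0/12 (206.64.0.0 - 206.79.255.255)
  206.74.0.0/15 (206.74.0.0 - 206.75.255.255)
  206.74.0.0/17 (206.74.0.0 - 206.74.127.255)
  206.74.64.0/18 (206.74.64.0 - 206.74.127.255)
Total matching entries: 5.

5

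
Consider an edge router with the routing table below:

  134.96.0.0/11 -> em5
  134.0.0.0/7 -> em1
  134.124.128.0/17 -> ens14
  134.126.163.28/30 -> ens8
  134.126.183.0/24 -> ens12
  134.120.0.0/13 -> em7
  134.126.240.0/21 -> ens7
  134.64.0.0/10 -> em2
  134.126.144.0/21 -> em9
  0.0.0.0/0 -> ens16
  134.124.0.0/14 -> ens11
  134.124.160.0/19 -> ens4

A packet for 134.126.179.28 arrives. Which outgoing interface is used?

Routes whose prefix contains 134.126.179.28:
  0.0.0.0/0 (default, matches everything) -> ens16
  134.0.0.0/7 (134.0.0.0 - 135.255.255.255) -> em1
  134.64.0.0/10 (134.64.0.0 - 134.127.255.255) -> em2
  134.96.0.0/11 (134.96.0.0 - 134.127.255.255) -> em5
  134.120.0.0/13 (134.120.0.0 - 134.127.255.255) -> em7
  134.124.0.0/14 (134.124.0.0 - 134.127.255.255) -> ens11
More-specific entries that do NOT match:
  134.126.163.28/30 (134.126.163.28 - 134.126.163.31) does not contain 134.126.179.28
  134.126.183.0/24 (134.126.183.0 - 134.126.183.255) does not contain 134.126.179.28
  134.126.240.0/21 (134.126.240.0 - 134.126.247.255) does not contain 134.126.179.28
  134.126.144.0/21 (134.126.144.0 - 134.126.151.255) does not contain 134.126.179.28
  134.124.160.0/19 (134.124.160.0 - 134.124.191.255) does not contain 134.126.179.28
  134.124.128.0/17 (134.124.128.0 - 134.124.255.255) does not contain 134.126.179.28
Longest matching prefix is /14 -> interface ens11.

ens11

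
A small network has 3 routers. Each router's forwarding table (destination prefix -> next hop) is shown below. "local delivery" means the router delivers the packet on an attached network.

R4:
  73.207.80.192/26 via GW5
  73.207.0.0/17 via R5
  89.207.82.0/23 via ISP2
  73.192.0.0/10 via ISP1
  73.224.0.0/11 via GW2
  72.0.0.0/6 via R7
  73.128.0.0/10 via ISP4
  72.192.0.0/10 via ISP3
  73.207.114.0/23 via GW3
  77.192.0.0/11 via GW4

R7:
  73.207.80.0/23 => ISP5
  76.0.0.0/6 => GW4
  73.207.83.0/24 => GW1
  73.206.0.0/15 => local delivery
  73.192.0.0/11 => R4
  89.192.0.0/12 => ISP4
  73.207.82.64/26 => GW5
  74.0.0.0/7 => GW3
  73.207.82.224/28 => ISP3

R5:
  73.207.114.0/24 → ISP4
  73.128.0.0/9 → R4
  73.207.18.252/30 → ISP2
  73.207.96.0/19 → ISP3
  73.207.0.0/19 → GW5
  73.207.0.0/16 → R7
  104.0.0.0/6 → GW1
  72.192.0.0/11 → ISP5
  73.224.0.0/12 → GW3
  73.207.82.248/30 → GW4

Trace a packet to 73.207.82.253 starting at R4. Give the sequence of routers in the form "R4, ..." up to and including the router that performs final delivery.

R4, R5, R7

At R4: longest match for 73.207.82.253 is 73.207.0.0/17 -> R5
At R5: longest match for 73.207.82.253 is 73.207.0.0/16 -> R7
At R7: longest match for 73.207.82.253 is 73.206.0.0/15 -> local delivery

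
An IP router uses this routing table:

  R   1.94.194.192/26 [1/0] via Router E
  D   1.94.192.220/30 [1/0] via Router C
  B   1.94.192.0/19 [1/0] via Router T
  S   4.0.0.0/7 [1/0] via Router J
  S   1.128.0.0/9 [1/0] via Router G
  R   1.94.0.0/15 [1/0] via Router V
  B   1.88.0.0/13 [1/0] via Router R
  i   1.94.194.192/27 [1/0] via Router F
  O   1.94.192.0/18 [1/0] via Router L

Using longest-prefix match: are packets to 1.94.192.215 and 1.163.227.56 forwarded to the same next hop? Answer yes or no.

1.94.192.215: longest match 1.94.192.0/19 -> Router T
1.163.227.56: longest match 1.128.0.0/9 -> Router G

no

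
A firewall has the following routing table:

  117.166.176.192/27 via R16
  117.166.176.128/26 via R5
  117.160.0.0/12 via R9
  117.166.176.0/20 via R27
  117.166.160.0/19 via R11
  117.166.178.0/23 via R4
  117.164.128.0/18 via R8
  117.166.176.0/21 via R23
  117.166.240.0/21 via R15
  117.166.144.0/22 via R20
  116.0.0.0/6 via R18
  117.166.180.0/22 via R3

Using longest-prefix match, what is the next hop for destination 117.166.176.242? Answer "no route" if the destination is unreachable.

Routes whose prefix contains 117.166.176.242:
  116.0.0.0/6 (116.0.0.0 - 119.255.255.255) -> R18
  117.160.0.0/12 (117.160.0.0 - 117.175.255.255) -> R9
  117.166.160.0/19 (117.166.160.0 - 117.166.191.255) -> R11
  117.166.176.0/20 (117.166.176.0 - 117.166.191.255) -> R27
  117.166.176.0/21 (117.166.176.0 - 117.166.183.255) -> R23
More-specific entries that do NOT match:
  117.166.176.192/27 (117.166.176.192 - 117.166.176.223) does not contain 117.166.176.242
  117.166.176.128/26 (117.166.176.128 - 117.166.176.191) does not contain 117.166.176.242
  117.166.178.0/23 (117.166.178.0 - 117.166.179.255) does not contain 117.166.176.242
  117.166.144.0/22 (117.166.144.0 - 117.166.147.255) does not contain 117.166.176.242
  117.166.180.0/22 (117.166.180.0 - 117.166.183.255) does not contain 117.166.176.242
Longest matching prefix is /21 -> next hop R23.

R23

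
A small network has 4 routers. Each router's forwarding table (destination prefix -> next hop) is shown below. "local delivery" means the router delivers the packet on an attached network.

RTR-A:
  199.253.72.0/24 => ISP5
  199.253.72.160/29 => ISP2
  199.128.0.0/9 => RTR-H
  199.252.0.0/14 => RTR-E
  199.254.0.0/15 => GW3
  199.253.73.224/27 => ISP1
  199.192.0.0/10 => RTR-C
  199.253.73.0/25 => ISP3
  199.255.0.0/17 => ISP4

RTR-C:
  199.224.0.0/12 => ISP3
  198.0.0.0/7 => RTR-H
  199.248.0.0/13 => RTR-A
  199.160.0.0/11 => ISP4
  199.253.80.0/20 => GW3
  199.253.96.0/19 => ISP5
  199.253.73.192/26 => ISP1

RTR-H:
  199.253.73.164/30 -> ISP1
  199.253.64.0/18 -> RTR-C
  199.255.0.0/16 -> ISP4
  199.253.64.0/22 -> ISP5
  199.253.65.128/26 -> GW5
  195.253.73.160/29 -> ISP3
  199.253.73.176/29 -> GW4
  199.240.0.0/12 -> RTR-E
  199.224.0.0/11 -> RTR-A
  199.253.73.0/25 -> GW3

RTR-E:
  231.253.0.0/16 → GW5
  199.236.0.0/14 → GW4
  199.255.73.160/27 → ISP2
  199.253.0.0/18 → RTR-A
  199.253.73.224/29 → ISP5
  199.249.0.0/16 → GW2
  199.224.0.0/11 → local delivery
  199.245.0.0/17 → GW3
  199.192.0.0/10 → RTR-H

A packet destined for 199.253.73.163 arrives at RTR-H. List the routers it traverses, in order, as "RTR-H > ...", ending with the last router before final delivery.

RTR-H > RTR-C > RTR-A > RTR-E

At RTR-H: longest match for 199.253.73.163 is 199.253.64.0/18 -> RTR-C
At RTR-C: longest match for 199.253.73.163 is 199.248.0.0/13 -> RTR-A
At RTR-A: longest match for 199.253.73.163 is 199.252.0.0/14 -> RTR-E
At RTR-E: longest match for 199.253.73.163 is 199.224.0.0/11 -> local delivery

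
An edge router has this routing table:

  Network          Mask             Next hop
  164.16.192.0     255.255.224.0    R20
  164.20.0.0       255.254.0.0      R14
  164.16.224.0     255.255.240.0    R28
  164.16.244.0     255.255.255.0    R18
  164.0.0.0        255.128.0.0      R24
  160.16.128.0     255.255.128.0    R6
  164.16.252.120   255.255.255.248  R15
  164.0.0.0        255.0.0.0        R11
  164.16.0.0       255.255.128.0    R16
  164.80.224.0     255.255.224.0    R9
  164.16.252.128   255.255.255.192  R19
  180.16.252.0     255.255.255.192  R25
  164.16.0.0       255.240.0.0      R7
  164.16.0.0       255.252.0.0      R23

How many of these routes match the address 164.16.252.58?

Prefixes containing 164.16.252.58:
  164.0.0.0/8 (164.0.0.0 - 164.255.255.255)
  164.0.0.0/9 (164.0.0.0 - 164.127.255.255)
  164.16.0.0/12 (164.16.0.0 - 164.31.255.255)
  164.16.0.0/14 (164.16.0.0 - 164.19.255.255)
Total matching entries: 4.

4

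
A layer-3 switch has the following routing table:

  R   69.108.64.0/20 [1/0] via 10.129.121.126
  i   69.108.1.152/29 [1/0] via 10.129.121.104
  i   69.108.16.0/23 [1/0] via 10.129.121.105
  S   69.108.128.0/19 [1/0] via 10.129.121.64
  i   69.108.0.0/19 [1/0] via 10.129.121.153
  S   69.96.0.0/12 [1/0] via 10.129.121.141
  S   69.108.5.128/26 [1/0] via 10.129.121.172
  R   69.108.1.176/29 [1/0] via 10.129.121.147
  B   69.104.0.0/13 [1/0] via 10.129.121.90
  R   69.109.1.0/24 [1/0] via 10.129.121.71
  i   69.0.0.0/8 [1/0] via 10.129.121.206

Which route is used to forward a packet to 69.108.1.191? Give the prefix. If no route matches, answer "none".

Entries matching 69.108.1.191:
  69.0.0.0/8 (69.0.0.0 - 69.255.255.255)
  69.96.0.0/12 (69.96.0.0 - 69.111.255.255)
  69.104.0.0/13 (69.104.0.0 - 69.111.255.255)
  69.108.0.0/19 (69.108.0.0 - 69.108.31.255)
Most specific is 69.108.0.0/19.

69.108.0.0/19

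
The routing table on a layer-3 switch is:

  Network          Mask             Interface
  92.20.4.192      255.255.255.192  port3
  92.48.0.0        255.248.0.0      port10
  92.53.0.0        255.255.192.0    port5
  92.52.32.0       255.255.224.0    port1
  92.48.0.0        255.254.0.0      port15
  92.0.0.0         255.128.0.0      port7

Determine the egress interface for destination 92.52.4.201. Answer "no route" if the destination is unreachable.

port10

Routes whose prefix contains 92.52.4.201:
  92.0.0.0/9 (92.0.0.0 - 92.127.255.255) -> port7
  92.48.0.0/13 (92.48.0.0 - 92.55.255.255) -> port10
More-specific entries that do NOT match:
  92.20.4.192/26 (92.20.4.192 - 92.20.4.255) does not contain 92.52.4.201
  92.52.32.0/19 (92.52.32.0 - 92.52.63.255) does not contain 92.52.4.201
  92.53.0.0/18 (92.53.0.0 - 92.53.63.255) does not contain 92.52.4.201
  92.48.0.0/15 (92.48.0.0 - 92.49.255.255) does not contain 92.52.4.201
Longest matching prefix is /13 -> interface port10.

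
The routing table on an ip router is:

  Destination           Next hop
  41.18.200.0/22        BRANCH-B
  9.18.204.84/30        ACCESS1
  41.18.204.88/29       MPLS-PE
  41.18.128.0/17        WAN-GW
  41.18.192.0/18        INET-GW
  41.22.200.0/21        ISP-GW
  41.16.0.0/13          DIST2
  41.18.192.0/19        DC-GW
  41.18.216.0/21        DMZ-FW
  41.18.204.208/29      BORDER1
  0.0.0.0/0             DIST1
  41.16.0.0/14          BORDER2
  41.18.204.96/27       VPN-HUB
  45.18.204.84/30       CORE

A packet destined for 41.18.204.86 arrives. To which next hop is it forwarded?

Routes whose prefix contains 41.18.204.86:
  0.0.0.0/0 (default, matches everything) -> DIST1
  41.16.0.0/13 (41.16.0.0 - 41.23.255.255) -> DIST2
  41.16.0.0/14 (41.16.0.0 - 41.19.255.255) -> BORDER2
  41.18.128.0/17 (41.18.128.0 - 41.18.255.255) -> WAN-GW
  41.18.192.0/18 (41.18.192.0 - 41.18.255.255) -> INET-GW
  41.18.192.0/19 (41.18.192.0 - 41.18.223.255) -> DC-GW
More-specific entries that do NOT match:
  9.18.204.84/30 (9.18.204.84 - 9.18.204.87) does not contain 41.18.204.86
  45.18.204.84/30 (45.18.204.84 - 45.18.204.87) does not contain 41.18.204.86
  41.18.204.88/29 (41.18.204.88 - 41.18.204.95) does not contain 41.18.204.86
  41.18.204.208/29 (41.18.204.208 - 41.18.204.215) does not contain 41.18.204.86
  41.18.204.96/27 (41.18.204.96 - 41.18.204.127) does not contain 41.18.204.86
  41.18.200.0/22 (41.18.200.0 - 41.18.203.255) does not contain 41.18.204.86
  41.22.200.0/21 (41.22.200.0 - 41.22.207.255) does not contain 41.18.204.86
  41.18.216.0/21 (41.18.216.0 - 41.18.223.255) does not contain 41.18.204.86
Longest matching prefix is /19 -> next hop DC-GW.

DC-GW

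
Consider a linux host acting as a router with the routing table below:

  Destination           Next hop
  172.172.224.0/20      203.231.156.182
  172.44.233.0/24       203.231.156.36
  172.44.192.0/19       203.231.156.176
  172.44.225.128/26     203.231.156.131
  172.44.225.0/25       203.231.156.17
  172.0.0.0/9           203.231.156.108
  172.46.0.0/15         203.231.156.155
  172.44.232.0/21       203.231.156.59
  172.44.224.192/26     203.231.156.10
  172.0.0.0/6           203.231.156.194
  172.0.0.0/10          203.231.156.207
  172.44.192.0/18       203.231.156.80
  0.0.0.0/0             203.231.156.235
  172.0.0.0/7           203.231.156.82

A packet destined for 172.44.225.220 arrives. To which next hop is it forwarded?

Routes whose prefix contains 172.44.225.220:
  0.0.0.0/0 (default, matches everything) -> 203.231.156.235
  172.0.0.0/6 (172.0.0.0 - 175.255.255.255) -> 203.231.156.194
  172.0.0.0/7 (172.0.0.0 - 173.255.255.255) -> 203.231.156.82
  172.0.0.0/9 (172.0.0.0 - 172.127.255.255) -> 203.231.156.108
  172.0.0.0/10 (172.0.0.0 - 172.63.255.255) -> 203.231.156.207
  172.44.192.0/18 (172.44.192.0 - 172.44.255.255) -> 203.231.156.80
More-specific entries that do NOT match:
  172.44.225.128/26 (172.44.225.128 - 172.44.225.191) does not contain 172.44.225.220
  172.44.224.192/26 (172.44.224.192 - 172.44.224.255) does not contain 172.44.225.220
  172.44.225.0/25 (172.44.225.0 - 172.44.225.127) does not contain 172.44.225.220
  172.44.233.0/24 (172.44.233.0 - 172.44.233.255) does not contain 172.44.225.220
  172.44.232.0/21 (172.44.232.0 - 172.44.239.255) does not contain 172.44.225.220
  172.172.224.0/20 (172.172.224.0 - 172.172.239.255) does not contain 172.44.225.220
  172.44.192.0/19 (172.44.192.0 - 172.44.223.255) does not contain 172.44.225.220
Longest matching prefix is /18 -> next hop 203.231.156.80.

203.231.156.80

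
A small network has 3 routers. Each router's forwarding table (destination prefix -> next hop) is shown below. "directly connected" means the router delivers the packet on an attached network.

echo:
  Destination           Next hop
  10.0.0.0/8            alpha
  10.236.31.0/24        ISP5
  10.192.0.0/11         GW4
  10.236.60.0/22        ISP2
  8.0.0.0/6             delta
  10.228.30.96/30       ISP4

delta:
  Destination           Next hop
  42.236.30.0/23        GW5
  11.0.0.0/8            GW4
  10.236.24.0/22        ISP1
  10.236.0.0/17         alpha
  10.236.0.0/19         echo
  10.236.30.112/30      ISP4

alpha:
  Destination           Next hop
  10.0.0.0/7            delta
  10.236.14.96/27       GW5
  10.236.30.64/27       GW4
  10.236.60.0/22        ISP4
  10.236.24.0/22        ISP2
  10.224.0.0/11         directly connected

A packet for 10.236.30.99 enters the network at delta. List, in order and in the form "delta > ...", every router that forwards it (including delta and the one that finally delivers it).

At delta: longest match for 10.236.30.99 is 10.236.0.0/19 -> echo
At echo: longest match for 10.236.30.99 is 10.0.0.0/8 -> alpha
At alpha: longest match for 10.236.30.99 is 10.224.0.0/11 -> directly connected

delta > echo > alpha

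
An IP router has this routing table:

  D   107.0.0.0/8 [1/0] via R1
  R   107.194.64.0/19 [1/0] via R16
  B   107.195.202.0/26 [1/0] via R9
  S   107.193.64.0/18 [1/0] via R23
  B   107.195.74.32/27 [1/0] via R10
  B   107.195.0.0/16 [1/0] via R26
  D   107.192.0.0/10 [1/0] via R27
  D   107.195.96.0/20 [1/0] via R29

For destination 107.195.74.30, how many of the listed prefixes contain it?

3

Prefixes containing 107.195.74.30:
  107.0.0.0/8 (107.0.0.0 - 107.255.255.255)
  107.192.0.0/10 (107.192.0.0 - 107.255.255.255)
  107.195.0.0/16 (107.195.0.0 - 107.195.255.255)
Total matching entries: 3.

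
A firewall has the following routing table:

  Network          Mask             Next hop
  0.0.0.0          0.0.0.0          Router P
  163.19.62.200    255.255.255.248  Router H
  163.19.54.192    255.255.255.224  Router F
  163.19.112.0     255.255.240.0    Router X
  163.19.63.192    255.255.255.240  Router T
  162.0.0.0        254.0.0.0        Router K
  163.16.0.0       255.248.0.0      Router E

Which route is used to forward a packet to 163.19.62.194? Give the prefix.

Entries matching 163.19.62.194:
  0.0.0.0/0 (default, matches everything)
  162.0.0.0/7 (162.0.0.0 - 163.255.255.255)
  163.16.0.0/13 (163.16.0.0 - 163.23.255.255)
Most specific is 163.16.0.0/13.

163.16.0.0/13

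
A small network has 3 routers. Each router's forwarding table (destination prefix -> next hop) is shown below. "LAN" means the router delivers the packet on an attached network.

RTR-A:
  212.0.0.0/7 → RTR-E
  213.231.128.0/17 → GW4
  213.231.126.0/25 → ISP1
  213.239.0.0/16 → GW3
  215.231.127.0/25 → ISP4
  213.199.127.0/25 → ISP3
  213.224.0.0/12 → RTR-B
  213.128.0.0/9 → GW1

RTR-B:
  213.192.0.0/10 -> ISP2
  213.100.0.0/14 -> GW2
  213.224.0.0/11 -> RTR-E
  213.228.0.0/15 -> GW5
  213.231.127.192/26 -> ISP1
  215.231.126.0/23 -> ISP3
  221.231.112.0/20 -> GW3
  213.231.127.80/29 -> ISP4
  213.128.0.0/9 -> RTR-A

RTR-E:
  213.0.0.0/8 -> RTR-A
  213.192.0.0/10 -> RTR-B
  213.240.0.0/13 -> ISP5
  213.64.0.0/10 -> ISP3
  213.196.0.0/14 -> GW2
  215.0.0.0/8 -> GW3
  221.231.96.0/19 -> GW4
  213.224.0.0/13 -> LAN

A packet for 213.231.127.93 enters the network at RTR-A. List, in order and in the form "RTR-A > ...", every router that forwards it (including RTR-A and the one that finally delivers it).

RTR-A > RTR-B > RTR-E

At RTR-A: longest match for 213.231.127.93 is 213.224.0.0/12 -> RTR-B
At RTR-B: longest match for 213.231.127.93 is 213.224.0.0/11 -> RTR-E
At RTR-E: longest match for 213.231.127.93 is 213.224.0.0/13 -> LAN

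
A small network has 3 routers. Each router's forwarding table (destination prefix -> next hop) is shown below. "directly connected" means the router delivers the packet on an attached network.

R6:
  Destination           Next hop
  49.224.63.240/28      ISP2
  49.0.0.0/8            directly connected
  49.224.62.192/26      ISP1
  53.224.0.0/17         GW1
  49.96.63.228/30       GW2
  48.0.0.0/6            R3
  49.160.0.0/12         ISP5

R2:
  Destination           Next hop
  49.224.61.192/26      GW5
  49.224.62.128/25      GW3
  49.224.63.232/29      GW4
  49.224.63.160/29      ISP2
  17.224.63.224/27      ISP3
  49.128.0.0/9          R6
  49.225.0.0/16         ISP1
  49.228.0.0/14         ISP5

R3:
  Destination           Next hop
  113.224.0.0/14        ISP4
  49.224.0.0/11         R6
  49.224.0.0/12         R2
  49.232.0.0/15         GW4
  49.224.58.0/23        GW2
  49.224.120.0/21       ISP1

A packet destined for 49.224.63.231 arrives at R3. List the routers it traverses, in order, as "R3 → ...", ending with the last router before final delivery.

R3 → R2 → R6

At R3: longest match for 49.224.63.231 is 49.224.0.0/12 -> R2
At R2: longest match for 49.224.63.231 is 49.128.0.0/9 -> R6
At R6: longest match for 49.224.63.231 is 49.0.0.0/8 -> directly connected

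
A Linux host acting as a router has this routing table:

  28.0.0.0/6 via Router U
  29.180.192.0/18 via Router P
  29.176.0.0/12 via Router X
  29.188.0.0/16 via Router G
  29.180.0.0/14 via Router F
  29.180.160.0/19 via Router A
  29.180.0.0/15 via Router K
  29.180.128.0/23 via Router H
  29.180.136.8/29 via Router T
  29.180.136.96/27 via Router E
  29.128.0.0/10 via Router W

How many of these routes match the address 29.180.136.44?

5

Prefixes containing 29.180.136.44:
  28.0.0.0/6 (28.0.0.0 - 31.255.255.255)
  29.128.0.0/10 (29.128.0.0 - 29.191.255.255)
  29.176.0.0/12 (29.176.0.0 - 29.191.255.255)
  29.180.0.0/14 (29.180.0.0 - 29.183.255.255)
  29.180.0.0/15 (29.180.0.0 - 29.181.255.255)
Total matching entries: 5.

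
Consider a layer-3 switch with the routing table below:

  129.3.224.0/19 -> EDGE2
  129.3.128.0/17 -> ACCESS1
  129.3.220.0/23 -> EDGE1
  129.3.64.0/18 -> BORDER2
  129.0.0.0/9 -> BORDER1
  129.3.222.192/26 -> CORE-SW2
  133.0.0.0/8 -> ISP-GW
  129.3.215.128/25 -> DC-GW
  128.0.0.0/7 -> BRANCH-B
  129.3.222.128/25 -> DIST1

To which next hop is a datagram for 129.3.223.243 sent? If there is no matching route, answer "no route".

Routes whose prefix contains 129.3.223.243:
  128.0.0.0/7 (128.0.0.0 - 129.255.255.255) -> BRANCH-B
  129.0.0.0/9 (129.0.0.0 - 129.127.255.255) -> BORDER1
  129.3.128.0/17 (129.3.128.0 - 129.3.255.255) -> ACCESS1
More-specific entries that do NOT match:
  129.3.222.192/26 (129.3.222.192 - 129.3.222.255) does not contain 129.3.223.243
  129.3.215.128/25 (129.3.215.128 - 129.3.215.255) does not contain 129.3.223.243
  129.3.222.128/25 (129.3.222.128 - 129.3.222.255) does not contain 129.3.223.243
  129.3.220.0/23 (129.3.220.0 - 129.3.221.255) does not contain 129.3.223.243
  129.3.224.0/19 (129.3.224.0 - 129.3.255.255) does not contain 129.3.223.243
  129.3.64.0/18 (129.3.64.0 - 129.3.127.255) does not contain 129.3.223.243
Longest matching prefix is /17 -> next hop ACCESS1.

ACCESS1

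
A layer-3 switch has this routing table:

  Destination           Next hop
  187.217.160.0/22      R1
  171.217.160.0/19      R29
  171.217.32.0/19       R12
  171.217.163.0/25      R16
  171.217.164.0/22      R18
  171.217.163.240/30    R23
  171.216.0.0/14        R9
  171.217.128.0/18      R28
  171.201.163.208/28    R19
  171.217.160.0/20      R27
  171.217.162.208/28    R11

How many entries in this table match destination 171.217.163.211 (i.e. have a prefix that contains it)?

4

Prefixes containing 171.217.163.211:
  171.216.0.0/14 (171.216.0.0 - 171.219.255.255)
  171.217.128.0/18 (171.217.128.0 - 171.217.191.255)
  171.217.160.0/19 (171.217.160.0 - 171.217.191.255)
  171.217.160.0/20 (171.217.160.0 - 171.217.175.255)
Total matching entries: 4.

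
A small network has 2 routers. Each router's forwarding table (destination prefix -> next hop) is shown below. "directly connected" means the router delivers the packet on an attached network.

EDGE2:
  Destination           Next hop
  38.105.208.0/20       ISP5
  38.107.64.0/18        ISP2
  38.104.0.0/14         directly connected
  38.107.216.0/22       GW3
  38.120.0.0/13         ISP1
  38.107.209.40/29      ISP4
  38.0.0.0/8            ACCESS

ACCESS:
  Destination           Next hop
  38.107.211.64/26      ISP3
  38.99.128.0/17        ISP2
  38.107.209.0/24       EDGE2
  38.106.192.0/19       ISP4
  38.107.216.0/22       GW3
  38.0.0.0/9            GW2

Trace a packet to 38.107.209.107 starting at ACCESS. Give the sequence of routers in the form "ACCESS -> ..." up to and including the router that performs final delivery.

ACCESS -> EDGE2

At ACCESS: longest match for 38.107.209.107 is 38.107.209.0/24 -> EDGE2
At EDGE2: longest match for 38.107.209.107 is 38.104.0.0/14 -> directly connected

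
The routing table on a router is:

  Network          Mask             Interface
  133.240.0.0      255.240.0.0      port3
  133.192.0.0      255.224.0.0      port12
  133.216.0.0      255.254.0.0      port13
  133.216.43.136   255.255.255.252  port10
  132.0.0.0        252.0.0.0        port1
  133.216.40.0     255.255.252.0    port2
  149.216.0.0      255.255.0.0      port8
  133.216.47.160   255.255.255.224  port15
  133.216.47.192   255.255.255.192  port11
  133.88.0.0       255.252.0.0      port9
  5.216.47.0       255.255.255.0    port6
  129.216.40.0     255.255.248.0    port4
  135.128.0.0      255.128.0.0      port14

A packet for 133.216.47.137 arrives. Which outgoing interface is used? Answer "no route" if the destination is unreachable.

Routes whose prefix contains 133.216.47.137:
  132.0.0.0/6 (132.0.0.0 - 135.255.255.255) -> port1
  133.192.0.0/11 (133.192.0.0 - 133.223.255.255) -> port12
  133.216.0.0/15 (133.216.0.0 - 133.217.255.255) -> port13
More-specific entries that do NOT match:
  133.216.43.136/30 (133.216.43.136 - 133.216.43.139) does not contain 133.216.47.137
  133.216.47.160/27 (133.216.47.160 - 133.216.47.191) does not contain 133.216.47.137
  133.216.47.192/26 (133.216.47.192 - 133.216.47.255) does not contain 133.216.47.137
  5.216.47.0/24 (5.216.47.0 - 5.216.47.255) does not contain 133.216.47.137
  133.216.40.0/22 (133.216.40.0 - 133.216.43.255) does not contain 133.216.47.137
  129.216.40.0/21 (129.216.40.0 - 129.216.47.255) does not contain 133.216.47.137
  149.216.0.0/16 (149.216.0.0 - 149.216.255.255) does not contain 133.216.47.137
Longest matching prefix is /15 -> interface port13.

port13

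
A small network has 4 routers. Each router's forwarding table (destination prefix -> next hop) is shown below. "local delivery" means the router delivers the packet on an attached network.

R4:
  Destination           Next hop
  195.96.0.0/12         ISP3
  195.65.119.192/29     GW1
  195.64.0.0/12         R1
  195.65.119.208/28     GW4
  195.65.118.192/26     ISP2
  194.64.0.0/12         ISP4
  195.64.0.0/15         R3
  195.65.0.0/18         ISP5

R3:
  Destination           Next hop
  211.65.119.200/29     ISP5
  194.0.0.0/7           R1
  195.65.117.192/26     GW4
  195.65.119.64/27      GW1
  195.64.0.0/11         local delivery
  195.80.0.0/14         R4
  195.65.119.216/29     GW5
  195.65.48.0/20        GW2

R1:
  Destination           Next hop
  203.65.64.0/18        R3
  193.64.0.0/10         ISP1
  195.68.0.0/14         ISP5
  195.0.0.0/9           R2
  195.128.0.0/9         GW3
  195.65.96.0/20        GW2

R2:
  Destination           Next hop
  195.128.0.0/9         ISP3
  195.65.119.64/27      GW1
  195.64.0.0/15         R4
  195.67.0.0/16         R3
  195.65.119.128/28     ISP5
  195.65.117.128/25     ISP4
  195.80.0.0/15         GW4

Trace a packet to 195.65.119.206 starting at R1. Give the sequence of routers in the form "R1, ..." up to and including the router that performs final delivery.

At R1: longest match for 195.65.119.206 is 195.0.0.0/9 -> R2
At R2: longest match for 195.65.119.206 is 195.64.0.0/15 -> R4
At R4: longest match for 195.65.119.206 is 195.64.0.0/15 -> R3
At R3: longest match for 195.65.119.206 is 195.64.0.0/11 -> local delivery

R1, R2, R4, R3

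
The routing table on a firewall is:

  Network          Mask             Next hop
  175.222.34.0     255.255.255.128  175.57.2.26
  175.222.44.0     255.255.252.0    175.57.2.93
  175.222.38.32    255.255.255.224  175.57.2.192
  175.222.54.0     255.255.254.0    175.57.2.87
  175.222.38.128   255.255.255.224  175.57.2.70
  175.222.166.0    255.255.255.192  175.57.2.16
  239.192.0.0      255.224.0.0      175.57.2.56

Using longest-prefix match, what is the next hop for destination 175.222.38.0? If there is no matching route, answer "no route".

no route

No entry's prefix contains 175.222.38.0; there is no default route.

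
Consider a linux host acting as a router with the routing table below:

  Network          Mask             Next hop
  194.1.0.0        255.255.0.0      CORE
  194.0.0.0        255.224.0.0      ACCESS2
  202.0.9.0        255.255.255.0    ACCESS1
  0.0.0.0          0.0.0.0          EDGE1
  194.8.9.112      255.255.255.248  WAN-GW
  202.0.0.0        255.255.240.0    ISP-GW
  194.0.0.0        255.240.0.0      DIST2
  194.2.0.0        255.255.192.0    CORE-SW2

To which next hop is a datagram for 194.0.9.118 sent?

Routes whose prefix contains 194.0.9.118:
  0.0.0.0/0 (default, matches everything) -> EDGE1
  194.0.0.0/11 (194.0.0.0 - 194.31.255.255) -> ACCESS2
  194.0.0.0/12 (194.0.0.0 - 194.15.255.255) -> DIST2
More-specific entries that do NOT match:
  194.8.9.112/29 (194.8.9.112 - 194.8.9.119) does not contain 194.0.9.118
  202.0.9.0/24 (202.0.9.0 - 202.0.9.255) does not contain 194.0.9.118
  202.0.0.0/20 (202.0.0.0 - 202.0.15.255) does not contain 194.0.9.118
  194.2.0.0/18 (194.2.0.0 - 194.2.63.255) does not contain 194.0.9.118
  194.1.0.0/16 (194.1.0.0 - 194.1.255.255) does not contain 194.0.9.118
Longest matching prefix is /12 -> next hop DIST2.

DIST2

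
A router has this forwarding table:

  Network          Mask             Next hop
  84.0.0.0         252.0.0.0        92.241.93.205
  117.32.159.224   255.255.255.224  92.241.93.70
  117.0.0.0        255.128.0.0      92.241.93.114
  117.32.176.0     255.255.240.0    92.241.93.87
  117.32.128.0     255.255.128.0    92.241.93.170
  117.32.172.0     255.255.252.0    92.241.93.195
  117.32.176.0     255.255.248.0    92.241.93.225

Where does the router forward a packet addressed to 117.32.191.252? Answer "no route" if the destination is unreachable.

92.241.93.87

Routes whose prefix contains 117.32.191.252:
  117.0.0.0/9 (117.0.0.0 - 117.127.255.255) -> 92.241.93.114
  117.32.128.0/17 (117.32.128.0 - 117.32.255.255) -> 92.241.93.170
  117.32.176.0/20 (117.32.176.0 - 117.32.191.255) -> 92.241.93.87
More-specific entries that do NOT match:
  117.32.159.224/27 (117.32.159.224 - 117.32.159.255) does not contain 117.32.191.252
  117.32.172.0/22 (117.32.172.0 - 117.32.175.255) does not contain 117.32.191.252
  117.32.176.0/21 (117.32.176.0 - 117.32.183.255) does not contain 117.32.191.252
Longest matching prefix is /20 -> next hop 92.241.93.87.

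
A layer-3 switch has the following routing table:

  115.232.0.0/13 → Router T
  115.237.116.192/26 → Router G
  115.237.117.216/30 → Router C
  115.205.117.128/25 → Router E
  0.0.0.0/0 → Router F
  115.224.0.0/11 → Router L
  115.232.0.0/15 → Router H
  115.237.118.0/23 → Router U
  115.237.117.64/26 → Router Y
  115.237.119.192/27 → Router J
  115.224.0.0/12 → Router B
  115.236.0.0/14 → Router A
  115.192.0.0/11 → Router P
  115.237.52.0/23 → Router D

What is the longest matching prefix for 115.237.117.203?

115.236.0.0/14

Entries matching 115.237.117.203:
  0.0.0.0/0 (default, matches everything)
  115.224.0.0/11 (115.224.0.0 - 115.255.255.255)
  115.224.0.0/12 (115.224.0.0 - 115.239.255.255)
  115.232.0.0/13 (115.232.0.0 - 115.239.255.255)
  115.236.0.0/14 (115.236.0.0 - 115.239.255.255)
Most specific is 115.236.0.0/14.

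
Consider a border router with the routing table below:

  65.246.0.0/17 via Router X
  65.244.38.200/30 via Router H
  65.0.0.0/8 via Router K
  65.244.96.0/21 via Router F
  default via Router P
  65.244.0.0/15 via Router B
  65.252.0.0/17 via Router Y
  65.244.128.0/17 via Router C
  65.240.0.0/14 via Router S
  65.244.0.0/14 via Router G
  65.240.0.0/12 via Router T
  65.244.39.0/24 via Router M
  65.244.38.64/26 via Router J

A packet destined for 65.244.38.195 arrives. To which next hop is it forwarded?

Routes whose prefix contains 65.244.38.195:
  0.0.0.0/0 (default, matches everything) -> Router P
  65.0.0.0/8 (65.0.0.0 - 65.255.255.255) -> Router K
  65.240.0.0/12 (65.240.0.0 - 65.255.255.255) -> Router T
  65.244.0.0/14 (65.244.0.0 - 65.247.255.255) -> Router G
  65.244.0.0/15 (65.244.0.0 - 65.245.255.255) -> Router B
More-specific entries that do NOT match:
  65.244.38.200/30 (65.244.38.200 - 65.244.38.203) does not contain 65.244.38.195
  65.244.38.64/26 (65.244.38.64 - 65.244.38.127) does not contain 65.244.38.195
  65.244.39.0/24 (65.244.39.0 - 65.244.39.255) does not contain 65.244.38.195
  65.244.96.0/21 (65.244.96.0 - 65.244.103.255) does not contain 65.244.38.195
  65.246.0.0/17 (65.246.0.0 - 65.246.127.255) does not contain 65.244.38.195
  65.252.0.0/17 (65.252.0.0 - 65.252.127.255) does not contain 65.244.38.195
  65.244.128.0/17 (65.244.128.0 - 65.244.255.255) does not contain 65.244.38.195
Longest matching prefix is /15 -> next hop Router B.

Router B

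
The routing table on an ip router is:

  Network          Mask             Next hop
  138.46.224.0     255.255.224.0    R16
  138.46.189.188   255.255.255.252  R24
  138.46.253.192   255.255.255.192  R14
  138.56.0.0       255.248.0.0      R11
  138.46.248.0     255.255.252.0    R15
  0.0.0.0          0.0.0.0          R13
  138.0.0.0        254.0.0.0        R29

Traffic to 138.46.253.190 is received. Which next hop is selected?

Routes whose prefix contains 138.46.253.190:
  0.0.0.0/0 (default, matches everything) -> R13
  138.0.0.0/7 (138.0.0.0 - 139.255.255.255) -> R29
  138.46.224.0/19 (138.46.224.0 - 138.46.255.255) -> R16
More-specific entries that do NOT match:
  138.46.189.188/30 (138.46.189.188 - 138.46.189.191) does not contain 138.46.253.190
  138.46.253.192/26 (138.46.253.192 - 138.46.253.255) does not contain 138.46.253.190
  138.46.248.0/22 (138.46.248.0 - 138.46.251.255) does not contain 138.46.253.190
Longest matching prefix is /19 -> next hop R16.

R16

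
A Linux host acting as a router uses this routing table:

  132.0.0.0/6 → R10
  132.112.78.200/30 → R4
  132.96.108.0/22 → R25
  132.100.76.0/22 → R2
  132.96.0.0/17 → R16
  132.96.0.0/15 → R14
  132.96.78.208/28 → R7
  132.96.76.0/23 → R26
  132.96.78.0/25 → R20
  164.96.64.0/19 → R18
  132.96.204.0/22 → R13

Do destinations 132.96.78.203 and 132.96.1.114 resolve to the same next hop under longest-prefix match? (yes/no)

yes

132.96.78.203: longest match 132.96.0.0/17 -> R16
132.96.1.114: longest match 132.96.0.0/17 -> R16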